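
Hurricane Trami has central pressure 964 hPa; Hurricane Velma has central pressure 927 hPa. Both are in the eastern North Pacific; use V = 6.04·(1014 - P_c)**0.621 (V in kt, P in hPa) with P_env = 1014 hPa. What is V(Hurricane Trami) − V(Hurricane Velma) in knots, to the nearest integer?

-28 kt

Hurricane Trami: ΔP = 50; V ≈ 6.04 × 50^0.621 ≈ 68.56 kt.
Hurricane Velma: ΔP = 87; V ≈ 6.04 × 87^0.621 ≈ 96.71 kt.
Difference ≈ 68.56 − 96.71 = -28.15 → -28 kt.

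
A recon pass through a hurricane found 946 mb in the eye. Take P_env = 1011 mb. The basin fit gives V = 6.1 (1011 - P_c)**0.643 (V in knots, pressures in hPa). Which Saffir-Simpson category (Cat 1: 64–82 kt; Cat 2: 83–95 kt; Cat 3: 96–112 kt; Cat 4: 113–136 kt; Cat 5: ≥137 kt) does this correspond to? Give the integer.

ΔP = 1011 − 946 = 65 mb.
V ≈ 6.1 × 65^0.643 = 6.1 × 14.65 ≈ 89 kt.
89 kt falls in the Category 2 band.

2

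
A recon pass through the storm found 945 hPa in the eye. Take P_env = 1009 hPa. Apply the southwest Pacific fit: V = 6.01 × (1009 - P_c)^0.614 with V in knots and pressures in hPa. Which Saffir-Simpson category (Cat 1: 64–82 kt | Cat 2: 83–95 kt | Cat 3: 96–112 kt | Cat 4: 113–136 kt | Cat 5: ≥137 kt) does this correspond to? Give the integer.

ΔP = 1009 − 945 = 64 hPa.
V ≈ 6.01 × 64^0.614 = 6.01 × 12.85 ≈ 77 kt.
77 kt falls in the Category 1 band.

1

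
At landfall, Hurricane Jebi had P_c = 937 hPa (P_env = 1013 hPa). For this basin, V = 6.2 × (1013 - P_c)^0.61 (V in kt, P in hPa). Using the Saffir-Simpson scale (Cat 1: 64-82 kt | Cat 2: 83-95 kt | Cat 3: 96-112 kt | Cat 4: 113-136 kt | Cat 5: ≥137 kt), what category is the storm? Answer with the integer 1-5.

ΔP = 1013 − 937 = 76 hPa.
V ≈ 6.2 × 76^0.61 = 6.2 × 14.04 ≈ 87 kt.
87 kt falls in the Category 2 band.

2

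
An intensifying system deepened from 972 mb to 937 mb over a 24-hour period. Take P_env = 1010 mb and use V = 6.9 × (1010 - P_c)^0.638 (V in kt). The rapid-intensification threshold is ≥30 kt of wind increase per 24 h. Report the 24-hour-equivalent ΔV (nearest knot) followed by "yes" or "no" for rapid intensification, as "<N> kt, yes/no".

V₁: ΔP = 38, V ≈ 6.9 × 38^0.638 ≈ 70.27 kt.
V₂: ΔP = 73, V ≈ 6.9 × 73^0.638 ≈ 106.57 kt.
ΔV over 24 h = 36.30 kt → 24 h equivalent = 36.30 × 24/24 ≈ 36.30 kt.
36 kt ≥ 30 kt ⇒ rapid intensification.

36 kt, yes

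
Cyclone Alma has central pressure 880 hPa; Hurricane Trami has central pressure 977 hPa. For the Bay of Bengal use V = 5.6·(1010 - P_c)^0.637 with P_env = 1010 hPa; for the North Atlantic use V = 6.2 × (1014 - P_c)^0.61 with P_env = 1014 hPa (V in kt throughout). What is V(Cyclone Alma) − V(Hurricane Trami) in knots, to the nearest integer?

68 kt

Cyclone Alma: ΔP = 130; V ≈ 5.6 × 130^0.637 ≈ 124.39 kt.
Hurricane Trami: ΔP = 37; V ≈ 6.2 × 37^0.61 ≈ 56.10 kt.
Difference ≈ 124.39 − 56.10 = 68.29 → 68 kt.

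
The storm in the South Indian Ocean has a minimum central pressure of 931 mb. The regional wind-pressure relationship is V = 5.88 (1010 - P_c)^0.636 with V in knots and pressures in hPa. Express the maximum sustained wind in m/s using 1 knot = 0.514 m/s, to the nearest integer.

ΔP = 1010 − 931 = 79 mb.
V ≈ 5.88 × 79^0.636 = 5.88 × 16.102 ≈ 94.682 kt.
94.682 × 0.514 ≈ 48.67 m/s → 49 m/s.

49 m/s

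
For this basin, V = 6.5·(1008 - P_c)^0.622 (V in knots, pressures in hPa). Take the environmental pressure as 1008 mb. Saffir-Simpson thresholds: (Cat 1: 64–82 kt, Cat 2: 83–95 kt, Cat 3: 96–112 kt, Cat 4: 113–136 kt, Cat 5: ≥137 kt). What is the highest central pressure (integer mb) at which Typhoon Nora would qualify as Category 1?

968 mb

Category 1 begins at V = 64 kt.
Required ΔP = (64/6.5)^(1/0.622) = 9.846^1.608 ≈ 39.53 mb.
P_c ≤ 1008 − 39.53 = 968.47, so the highest integer P_c is 968 mb.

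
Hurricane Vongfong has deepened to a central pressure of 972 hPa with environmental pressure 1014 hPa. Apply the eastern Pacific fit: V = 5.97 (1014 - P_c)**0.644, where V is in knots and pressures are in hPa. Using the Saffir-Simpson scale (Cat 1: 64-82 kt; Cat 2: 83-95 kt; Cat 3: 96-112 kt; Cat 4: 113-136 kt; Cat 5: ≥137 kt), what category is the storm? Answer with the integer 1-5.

ΔP = 1014 − 972 = 42 hPa.
V ≈ 5.97 × 42^0.644 = 5.97 × 11.10 ≈ 66 kt.
66 kt falls in the Category 1 band.

1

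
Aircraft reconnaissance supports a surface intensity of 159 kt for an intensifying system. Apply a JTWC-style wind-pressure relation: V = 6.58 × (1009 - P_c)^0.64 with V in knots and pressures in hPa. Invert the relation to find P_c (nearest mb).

864 mb

ΔP = (V / 6.58)^(1/0.64) = (159/6.58)^1.562.
159/6.58 = 24.164; 24.164^1.562 ≈ 144.95 mb.
P_c = 1009 − 144.95 = 864.05 ≈ 864 mb.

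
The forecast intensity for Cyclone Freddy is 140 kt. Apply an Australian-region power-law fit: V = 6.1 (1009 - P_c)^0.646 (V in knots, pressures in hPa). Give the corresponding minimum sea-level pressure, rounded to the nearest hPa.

ΔP = (V / 6.1)^(1/0.646) = (140/6.1)^1.548.
140/6.1 = 22.951; 22.951^1.548 ≈ 127.79 hPa.
P_c = 1009 − 127.79 = 881.21 ≈ 881 hPa.

881 hPa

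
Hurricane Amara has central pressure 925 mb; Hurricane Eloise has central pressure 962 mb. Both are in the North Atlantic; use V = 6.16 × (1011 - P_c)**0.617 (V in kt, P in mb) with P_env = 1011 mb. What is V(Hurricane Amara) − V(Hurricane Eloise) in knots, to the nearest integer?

Hurricane Amara: ΔP = 86; V ≈ 6.16 × 86^0.617 ≈ 96.20 kt.
Hurricane Eloise: ΔP = 49; V ≈ 6.16 × 49^0.617 ≈ 67.99 kt.
Difference ≈ 96.20 − 67.99 = 28.21 → 28 kt.

28 kt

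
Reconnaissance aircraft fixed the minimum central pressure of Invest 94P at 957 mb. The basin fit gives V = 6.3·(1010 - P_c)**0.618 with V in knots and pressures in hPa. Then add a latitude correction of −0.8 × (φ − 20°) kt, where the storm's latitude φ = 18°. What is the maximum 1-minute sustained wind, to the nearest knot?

ΔP = 1010 − 957 = 53 mb.
53^0.618 ≈ 11.631.
V ≈ 6.3 × 11.631 ≈ 73.3 kt.
Latitude correction: −0.8 × (18 − 20) = 1.6 kt.
Corrected V ≈ 74.9 kt → 75 kt.

75 kt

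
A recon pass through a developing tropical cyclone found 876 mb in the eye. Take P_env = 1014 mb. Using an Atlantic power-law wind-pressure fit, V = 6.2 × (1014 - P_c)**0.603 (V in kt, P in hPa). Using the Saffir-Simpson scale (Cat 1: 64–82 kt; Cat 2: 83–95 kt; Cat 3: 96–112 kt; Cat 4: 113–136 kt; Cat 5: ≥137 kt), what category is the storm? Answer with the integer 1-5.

4

ΔP = 1014 − 876 = 138 mb.
V ≈ 6.2 × 138^0.603 = 6.2 × 19.51 ≈ 121 kt.
121 kt falls in the Category 4 band.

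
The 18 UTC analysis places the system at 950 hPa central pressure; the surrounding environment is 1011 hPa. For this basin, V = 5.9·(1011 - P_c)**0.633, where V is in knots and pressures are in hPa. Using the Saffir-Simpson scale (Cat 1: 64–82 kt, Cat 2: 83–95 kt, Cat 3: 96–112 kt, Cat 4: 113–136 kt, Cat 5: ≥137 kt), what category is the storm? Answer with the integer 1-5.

1

ΔP = 1011 − 950 = 61 hPa.
V ≈ 5.9 × 61^0.633 = 5.9 × 13.49 ≈ 80 kt.
80 kt falls in the Category 1 band.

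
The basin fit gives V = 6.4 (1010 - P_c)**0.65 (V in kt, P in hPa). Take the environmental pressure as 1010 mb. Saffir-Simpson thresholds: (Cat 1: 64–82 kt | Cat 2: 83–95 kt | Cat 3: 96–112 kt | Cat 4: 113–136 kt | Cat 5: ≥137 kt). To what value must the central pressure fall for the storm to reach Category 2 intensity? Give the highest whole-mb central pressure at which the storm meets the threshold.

Category 2 begins at V = 83 kt.
Required ΔP = (83/6.4)^(1/0.65) = 12.969^1.538 ≈ 51.54 mb.
P_c ≤ 1010 − 51.54 = 958.46, so the highest integer P_c is 958 mb.

958 mb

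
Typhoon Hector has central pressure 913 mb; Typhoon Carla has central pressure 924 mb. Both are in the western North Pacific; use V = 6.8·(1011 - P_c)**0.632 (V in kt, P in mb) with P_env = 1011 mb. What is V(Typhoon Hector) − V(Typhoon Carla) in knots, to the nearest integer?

9 kt

Typhoon Hector: ΔP = 98; V ≈ 6.8 × 98^0.632 ≈ 123.30 kt.
Typhoon Carla: ΔP = 87; V ≈ 6.8 × 87^0.632 ≈ 114.36 kt.
Difference ≈ 123.30 − 114.36 = 8.94 → 9 kt.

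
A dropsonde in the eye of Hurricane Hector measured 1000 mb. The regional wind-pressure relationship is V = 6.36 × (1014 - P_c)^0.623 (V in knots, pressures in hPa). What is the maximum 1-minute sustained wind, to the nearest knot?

33 kt

ΔP = 1014 − 1000 = 14 mb.
14^0.623 ≈ 5.177.
V ≈ 6.36 × 5.177 ≈ 32.9 kt.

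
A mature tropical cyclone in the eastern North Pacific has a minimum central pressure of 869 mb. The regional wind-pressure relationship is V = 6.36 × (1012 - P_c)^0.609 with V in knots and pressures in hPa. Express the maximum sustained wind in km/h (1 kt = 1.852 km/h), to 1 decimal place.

ΔP = 1012 − 869 = 143 mb.
V ≈ 6.36 × 143^0.609 = 6.36 × 20.540 ≈ 130.634 kt.
130.634 × 1.852 ≈ 241.93 km/h → 241.9 km/h.

241.9 km/h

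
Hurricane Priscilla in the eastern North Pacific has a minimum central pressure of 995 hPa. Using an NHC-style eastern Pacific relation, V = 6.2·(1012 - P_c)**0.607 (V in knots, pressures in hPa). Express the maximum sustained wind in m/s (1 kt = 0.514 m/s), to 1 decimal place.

17.8 m/s

ΔP = 1012 − 995 = 17 hPa.
V ≈ 6.2 × 17^0.607 = 6.2 × 5.583 ≈ 34.616 kt.
34.616 × 0.514 ≈ 17.79 m/s → 17.8 m/s.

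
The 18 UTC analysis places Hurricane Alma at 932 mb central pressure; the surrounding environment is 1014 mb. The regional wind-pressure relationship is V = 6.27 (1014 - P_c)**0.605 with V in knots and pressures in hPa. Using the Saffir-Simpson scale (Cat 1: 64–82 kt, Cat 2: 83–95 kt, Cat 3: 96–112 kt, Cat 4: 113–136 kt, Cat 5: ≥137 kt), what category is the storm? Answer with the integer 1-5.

2

ΔP = 1014 − 932 = 82 mb.
V ≈ 6.27 × 82^0.605 = 6.27 × 14.38 ≈ 90 kt.
90 kt falls in the Category 2 band.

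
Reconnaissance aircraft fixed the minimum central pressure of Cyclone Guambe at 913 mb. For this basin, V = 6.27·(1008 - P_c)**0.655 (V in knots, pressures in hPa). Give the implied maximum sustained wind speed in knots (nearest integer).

124 kt

ΔP = 1008 − 913 = 95 mb.
95^0.655 ≈ 19.743.
V ≈ 6.27 × 19.743 ≈ 123.8 kt.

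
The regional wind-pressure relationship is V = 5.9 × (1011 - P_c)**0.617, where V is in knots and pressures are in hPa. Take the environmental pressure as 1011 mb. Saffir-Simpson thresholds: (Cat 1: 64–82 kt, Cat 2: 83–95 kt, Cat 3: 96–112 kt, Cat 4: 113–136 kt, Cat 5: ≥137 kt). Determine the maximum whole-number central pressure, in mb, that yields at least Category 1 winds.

Category 1 begins at V = 64 kt.
Required ΔP = (64/5.9)^(1/0.617) = 10.847^1.621 ≈ 47.64 mb.
P_c ≤ 1011 − 47.64 = 963.36, so the highest integer P_c is 963 mb.

963 mb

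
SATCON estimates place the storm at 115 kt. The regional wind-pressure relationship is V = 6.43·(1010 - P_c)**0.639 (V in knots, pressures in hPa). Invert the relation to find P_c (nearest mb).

ΔP = (V / 6.43)^(1/0.639) = (115/6.43)^1.565.
115/6.43 = 17.885; 17.885^1.565 ≈ 91.22 mb.
P_c = 1010 − 91.22 = 918.78 ≈ 919 mb.

919 mb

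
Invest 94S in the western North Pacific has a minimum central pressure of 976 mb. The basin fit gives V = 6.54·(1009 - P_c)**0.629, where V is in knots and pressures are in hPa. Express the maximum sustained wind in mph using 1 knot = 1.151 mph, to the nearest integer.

ΔP = 1009 − 976 = 33 mb.
V ≈ 6.54 × 33^0.629 = 6.54 × 9.019 ≈ 58.982 kt.
58.982 × 1.151 ≈ 67.89 mph → 68 mph.

68 mph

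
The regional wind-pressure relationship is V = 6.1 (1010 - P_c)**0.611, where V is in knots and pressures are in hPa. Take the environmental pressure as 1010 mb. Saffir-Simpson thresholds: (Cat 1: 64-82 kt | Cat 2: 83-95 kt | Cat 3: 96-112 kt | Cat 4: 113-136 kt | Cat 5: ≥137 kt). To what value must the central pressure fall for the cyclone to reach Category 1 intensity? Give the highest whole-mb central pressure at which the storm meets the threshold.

Category 1 begins at V = 64 kt.
Required ΔP = (64/6.1)^(1/0.611) = 10.492^1.637 ≈ 46.86 mb.
P_c ≤ 1010 − 46.86 = 963.14, so the highest integer P_c is 963 mb.

963 mb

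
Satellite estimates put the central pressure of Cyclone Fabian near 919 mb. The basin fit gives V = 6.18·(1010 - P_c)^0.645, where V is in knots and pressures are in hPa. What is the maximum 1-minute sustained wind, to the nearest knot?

113 kt

ΔP = 1010 − 919 = 91 mb.
91^0.645 ≈ 18.348.
V ≈ 6.18 × 18.348 ≈ 113.4 kt.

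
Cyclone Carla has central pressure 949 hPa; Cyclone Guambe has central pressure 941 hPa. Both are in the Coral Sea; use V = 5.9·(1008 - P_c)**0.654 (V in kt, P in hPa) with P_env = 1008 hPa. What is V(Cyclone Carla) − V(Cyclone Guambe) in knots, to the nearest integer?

-7 kt

Cyclone Carla: ΔP = 59; V ≈ 5.9 × 59^0.654 ≈ 84.92 kt.
Cyclone Guambe: ΔP = 67; V ≈ 5.9 × 67^0.654 ≈ 92.28 kt.
Difference ≈ 84.92 − 92.28 = -7.36 → -7 kt.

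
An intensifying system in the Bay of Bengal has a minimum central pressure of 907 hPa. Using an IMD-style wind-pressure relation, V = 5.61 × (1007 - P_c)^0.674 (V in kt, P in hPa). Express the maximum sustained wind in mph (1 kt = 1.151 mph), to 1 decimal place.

ΔP = 1007 − 907 = 100 hPa.
V ≈ 5.61 × 100^0.674 = 5.61 × 22.284 ≈ 125.015 kt.
125.015 × 1.151 ≈ 143.89 mph → 143.9 mph.

143.9 mph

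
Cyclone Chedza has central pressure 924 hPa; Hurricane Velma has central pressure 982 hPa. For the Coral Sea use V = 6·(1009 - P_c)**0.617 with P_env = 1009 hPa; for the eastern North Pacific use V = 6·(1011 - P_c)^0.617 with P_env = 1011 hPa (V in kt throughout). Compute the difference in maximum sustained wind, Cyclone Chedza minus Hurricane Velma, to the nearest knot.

45 kt

Cyclone Chedza: ΔP = 85; V ≈ 6 × 85^0.617 ≈ 93.03 kt.
Hurricane Velma: ΔP = 29; V ≈ 6 × 29^0.617 ≈ 47.91 kt.
Difference ≈ 93.03 − 47.91 = 45.12 → 45 kt.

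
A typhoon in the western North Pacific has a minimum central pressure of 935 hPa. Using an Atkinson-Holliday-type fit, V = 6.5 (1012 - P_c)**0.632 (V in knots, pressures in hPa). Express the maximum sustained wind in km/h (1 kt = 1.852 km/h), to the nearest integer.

187 km/h

ΔP = 1012 − 935 = 77 hPa.
V ≈ 6.5 × 77^0.632 = 6.5 × 15.569 ≈ 101.199 kt.
101.199 × 1.852 ≈ 187.42 km/h → 187 km/h.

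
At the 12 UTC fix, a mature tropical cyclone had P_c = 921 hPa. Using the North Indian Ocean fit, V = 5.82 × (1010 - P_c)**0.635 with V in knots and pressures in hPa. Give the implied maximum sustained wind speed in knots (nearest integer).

101 kt

ΔP = 1010 − 921 = 89 hPa.
89^0.635 ≈ 17.293.
V ≈ 5.82 × 17.293 ≈ 100.6 kt.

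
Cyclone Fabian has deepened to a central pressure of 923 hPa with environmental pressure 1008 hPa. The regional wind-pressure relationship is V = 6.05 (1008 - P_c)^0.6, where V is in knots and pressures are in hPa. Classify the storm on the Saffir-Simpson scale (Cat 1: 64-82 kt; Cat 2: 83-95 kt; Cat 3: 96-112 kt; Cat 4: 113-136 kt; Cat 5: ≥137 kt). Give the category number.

ΔP = 1008 − 923 = 85 hPa.
V ≈ 6.05 × 85^0.6 = 6.05 × 14.38 ≈ 87 kt.
87 kt falls in the Category 2 band.

2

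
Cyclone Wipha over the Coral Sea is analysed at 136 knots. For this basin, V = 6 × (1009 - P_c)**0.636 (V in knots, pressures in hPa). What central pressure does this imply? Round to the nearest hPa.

ΔP = (V / 6)^(1/0.636) = (136/6)^1.572.
136/6 = 22.667; 22.667^1.572 ≈ 135.24 hPa.
P_c = 1009 − 135.24 = 873.76 ≈ 874 hPa.

874 hPa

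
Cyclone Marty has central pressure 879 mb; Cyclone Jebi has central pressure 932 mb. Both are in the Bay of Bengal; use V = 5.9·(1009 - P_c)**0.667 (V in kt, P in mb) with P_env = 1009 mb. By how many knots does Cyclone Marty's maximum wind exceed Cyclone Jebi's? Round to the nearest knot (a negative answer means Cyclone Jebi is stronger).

Cyclone Marty: ΔP = 130; V ≈ 5.9 × 130^0.667 ≈ 151.65 kt.
Cyclone Jebi: ΔP = 77; V ≈ 5.9 × 77^0.667 ≈ 106.94 kt.
Difference ≈ 151.65 − 106.94 = 44.71 → 45 kt.

45 kt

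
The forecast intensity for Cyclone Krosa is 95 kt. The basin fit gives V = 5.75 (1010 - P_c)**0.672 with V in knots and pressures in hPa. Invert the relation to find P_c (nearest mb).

ΔP = (V / 5.75)^(1/0.672) = (95/5.75)^1.488.
95/5.75 = 16.522; 16.522^1.488 ≈ 64.95 mb.
P_c = 1010 − 64.95 = 945.05 ≈ 945 mb.

945 mb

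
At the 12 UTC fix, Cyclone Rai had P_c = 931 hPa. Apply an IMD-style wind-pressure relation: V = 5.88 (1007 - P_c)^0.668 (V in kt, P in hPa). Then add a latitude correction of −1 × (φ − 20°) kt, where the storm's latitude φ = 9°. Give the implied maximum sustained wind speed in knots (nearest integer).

117 kt

ΔP = 1007 − 931 = 76 hPa.
76^0.668 ≈ 18.046.
V ≈ 5.88 × 18.046 ≈ 106.1 kt.
Latitude correction: −1 × (9 − 20) = 11 kt.
Corrected V ≈ 117.1 kt → 117 kt.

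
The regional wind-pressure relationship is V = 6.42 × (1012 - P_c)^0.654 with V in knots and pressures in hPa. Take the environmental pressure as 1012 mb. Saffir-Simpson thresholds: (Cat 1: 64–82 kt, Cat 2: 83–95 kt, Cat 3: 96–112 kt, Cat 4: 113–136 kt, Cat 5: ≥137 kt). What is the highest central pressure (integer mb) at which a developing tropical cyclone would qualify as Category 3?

Category 3 begins at V = 96 kt.
Required ΔP = (96/6.42)^(1/0.654) = 14.953^1.529 ≈ 62.55 mb.
P_c ≤ 1012 − 62.55 = 949.45, so the highest integer P_c is 949 mb.

949 mb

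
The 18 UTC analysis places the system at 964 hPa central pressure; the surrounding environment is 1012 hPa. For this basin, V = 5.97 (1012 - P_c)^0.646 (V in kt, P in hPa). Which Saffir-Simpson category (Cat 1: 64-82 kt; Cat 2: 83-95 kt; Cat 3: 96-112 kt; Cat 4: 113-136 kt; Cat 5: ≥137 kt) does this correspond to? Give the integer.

1

ΔP = 1012 − 964 = 48 hPa.
V ≈ 5.97 × 48^0.646 = 5.97 × 12.19 ≈ 73 kt.
73 kt falls in the Category 1 band.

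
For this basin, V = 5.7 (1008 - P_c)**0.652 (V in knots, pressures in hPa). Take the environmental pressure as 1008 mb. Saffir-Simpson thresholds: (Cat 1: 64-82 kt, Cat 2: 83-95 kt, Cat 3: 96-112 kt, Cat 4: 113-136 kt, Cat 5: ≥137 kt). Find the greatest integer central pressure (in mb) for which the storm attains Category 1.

Category 1 begins at V = 64 kt.
Required ΔP = (64/5.7)^(1/0.652) = 11.228^1.534 ≈ 40.82 mb.
P_c ≤ 1008 − 40.82 = 967.18, so the highest integer P_c is 967 mb.

967 mb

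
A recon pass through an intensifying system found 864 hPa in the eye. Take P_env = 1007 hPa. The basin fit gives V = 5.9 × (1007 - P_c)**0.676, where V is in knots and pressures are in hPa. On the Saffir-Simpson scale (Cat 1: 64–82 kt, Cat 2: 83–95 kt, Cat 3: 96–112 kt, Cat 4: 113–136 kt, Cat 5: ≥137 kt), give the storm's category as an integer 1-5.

ΔP = 1007 − 864 = 143 hPa.
V ≈ 5.9 × 143^0.676 = 5.9 × 28.64 ≈ 169 kt.
169 kt falls in the Category 5 band.

5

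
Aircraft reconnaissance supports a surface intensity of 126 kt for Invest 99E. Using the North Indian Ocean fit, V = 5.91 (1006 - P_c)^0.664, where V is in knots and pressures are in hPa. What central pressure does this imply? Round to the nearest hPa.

906 hPa

ΔP = (V / 5.91)^(1/0.664) = (126/5.91)^1.506.
126/5.91 = 21.320; 21.320^1.506 ≈ 100.27 hPa.
P_c = 1006 − 100.27 = 905.73 ≈ 906 hPa.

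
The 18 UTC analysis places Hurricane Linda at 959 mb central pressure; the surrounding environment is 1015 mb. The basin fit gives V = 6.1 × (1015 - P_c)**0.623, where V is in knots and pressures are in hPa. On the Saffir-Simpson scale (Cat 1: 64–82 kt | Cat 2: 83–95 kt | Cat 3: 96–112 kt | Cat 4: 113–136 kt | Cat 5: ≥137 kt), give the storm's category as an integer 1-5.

ΔP = 1015 − 959 = 56 mb.
V ≈ 6.1 × 56^0.623 = 6.1 × 12.28 ≈ 75 kt.
75 kt falls in the Category 1 band.

1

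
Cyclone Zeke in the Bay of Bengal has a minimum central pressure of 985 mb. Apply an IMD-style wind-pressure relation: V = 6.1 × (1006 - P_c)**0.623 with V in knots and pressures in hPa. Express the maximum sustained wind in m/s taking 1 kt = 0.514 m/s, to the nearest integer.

21 m/s

ΔP = 1006 − 985 = 21 mb.
V ≈ 6.1 × 21^0.623 = 6.1 × 6.664 ≈ 40.651 kt.
40.651 × 0.514 ≈ 20.89 m/s → 21 m/s.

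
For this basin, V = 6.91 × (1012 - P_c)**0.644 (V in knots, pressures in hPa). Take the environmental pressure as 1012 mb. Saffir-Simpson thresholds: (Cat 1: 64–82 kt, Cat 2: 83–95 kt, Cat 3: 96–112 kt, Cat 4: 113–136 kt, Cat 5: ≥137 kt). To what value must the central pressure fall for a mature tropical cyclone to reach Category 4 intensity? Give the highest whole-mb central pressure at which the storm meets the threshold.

935 mb

Category 4 begins at V = 113 kt.
Required ΔP = (113/6.91)^(1/0.644) = 16.353^1.553 ≈ 76.64 mb.
P_c ≤ 1012 − 76.64 = 935.36, so the highest integer P_c is 935 mb.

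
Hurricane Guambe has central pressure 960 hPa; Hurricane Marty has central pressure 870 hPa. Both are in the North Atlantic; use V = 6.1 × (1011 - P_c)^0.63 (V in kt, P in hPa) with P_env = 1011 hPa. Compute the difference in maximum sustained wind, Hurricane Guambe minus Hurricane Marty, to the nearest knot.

Hurricane Guambe: ΔP = 51; V ≈ 6.1 × 51^0.63 ≈ 72.63 kt.
Hurricane Marty: ΔP = 141; V ≈ 6.1 × 141^0.63 ≈ 137.83 kt.
Difference ≈ 72.63 − 137.83 = -65.20 → -65 kt.

-65 kt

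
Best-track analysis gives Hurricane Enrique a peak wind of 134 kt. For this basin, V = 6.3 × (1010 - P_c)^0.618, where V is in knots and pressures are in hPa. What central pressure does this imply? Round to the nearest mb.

869 mb

ΔP = (V / 6.3)^(1/0.618) = (134/6.3)^1.618.
134/6.3 = 21.270; 21.270^1.618 ≈ 140.76 mb.
P_c = 1010 − 140.76 = 869.24 ≈ 869 mb.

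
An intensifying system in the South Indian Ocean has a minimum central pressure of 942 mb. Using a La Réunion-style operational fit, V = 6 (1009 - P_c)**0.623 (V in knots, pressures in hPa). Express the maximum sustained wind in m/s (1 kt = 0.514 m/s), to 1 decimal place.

ΔP = 1009 − 942 = 67 mb.
V ≈ 6 × 67^0.623 = 6 × 13.729 ≈ 82.375 kt.
82.375 × 0.514 ≈ 42.34 m/s → 42.3 m/s.

42.3 m/s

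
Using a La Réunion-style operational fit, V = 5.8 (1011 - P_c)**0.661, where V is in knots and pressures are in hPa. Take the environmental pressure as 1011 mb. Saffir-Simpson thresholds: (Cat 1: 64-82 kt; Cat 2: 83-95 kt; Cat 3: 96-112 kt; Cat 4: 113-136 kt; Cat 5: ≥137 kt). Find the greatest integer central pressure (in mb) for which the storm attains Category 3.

941 mb

Category 3 begins at V = 96 kt.
Required ΔP = (96/5.8)^(1/0.661) = 16.552^1.513 ≈ 69.81 mb.
P_c ≤ 1011 − 69.81 = 941.19, so the highest integer P_c is 941 mb.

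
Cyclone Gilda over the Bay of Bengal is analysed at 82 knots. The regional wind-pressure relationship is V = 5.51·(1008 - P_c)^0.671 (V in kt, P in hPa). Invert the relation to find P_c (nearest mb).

952 mb

ΔP = (V / 5.51)^(1/0.671) = (82/5.51)^1.490.
82/5.51 = 14.882; 14.882^1.490 ≈ 55.93 mb.
P_c = 1008 − 55.93 = 952.07 ≈ 952 mb.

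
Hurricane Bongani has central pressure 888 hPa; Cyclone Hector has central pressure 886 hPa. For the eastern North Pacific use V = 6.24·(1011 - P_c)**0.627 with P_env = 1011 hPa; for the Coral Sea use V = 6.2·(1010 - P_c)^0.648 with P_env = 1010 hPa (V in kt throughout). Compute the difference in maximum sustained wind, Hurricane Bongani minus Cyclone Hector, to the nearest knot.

-13 kt

Hurricane Bongani: ΔP = 123; V ≈ 6.24 × 123^0.627 ≈ 127.51 kt.
Cyclone Hector: ΔP = 124; V ≈ 6.2 × 124^0.648 ≈ 140.91 kt.
Difference ≈ 127.51 − 140.91 = -13.40 → -13 kt.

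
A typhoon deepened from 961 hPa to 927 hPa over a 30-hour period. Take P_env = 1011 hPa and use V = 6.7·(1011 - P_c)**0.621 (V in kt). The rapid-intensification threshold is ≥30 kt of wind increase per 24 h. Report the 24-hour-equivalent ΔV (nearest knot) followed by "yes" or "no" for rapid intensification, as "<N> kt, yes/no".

V₁: ΔP = 50, V ≈ 6.7 × 50^0.621 ≈ 76.06 kt.
V₂: ΔP = 84, V ≈ 6.7 × 84^0.621 ≈ 104.97 kt.
ΔV over 30 h = 28.91 kt → 24 h equivalent = 28.91 × 24/30 ≈ 23.13 kt.
23 kt < 30 kt ⇒ not rapid intensification.

23 kt, no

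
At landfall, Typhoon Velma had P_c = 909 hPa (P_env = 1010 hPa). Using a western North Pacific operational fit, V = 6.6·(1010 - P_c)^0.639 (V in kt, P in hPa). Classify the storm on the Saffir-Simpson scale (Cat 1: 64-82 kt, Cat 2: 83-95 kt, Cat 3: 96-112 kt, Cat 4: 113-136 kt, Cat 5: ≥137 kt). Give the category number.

4

ΔP = 1010 − 909 = 101 hPa.
V ≈ 6.6 × 101^0.639 = 6.6 × 19.09 ≈ 126 kt.
126 kt falls in the Category 4 band.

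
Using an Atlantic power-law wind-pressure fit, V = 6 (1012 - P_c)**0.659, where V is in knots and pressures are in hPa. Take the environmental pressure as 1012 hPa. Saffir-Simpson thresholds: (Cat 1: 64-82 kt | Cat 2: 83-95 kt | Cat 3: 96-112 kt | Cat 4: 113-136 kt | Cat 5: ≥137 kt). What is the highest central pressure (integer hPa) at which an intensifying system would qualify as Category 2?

Category 2 begins at V = 83 kt.
Required ΔP = (83/6)^(1/0.659) = 13.833^1.517 ≈ 53.86 hPa.
P_c ≤ 1012 − 53.86 = 958.14, so the highest integer P_c is 958 hPa.

958 hPa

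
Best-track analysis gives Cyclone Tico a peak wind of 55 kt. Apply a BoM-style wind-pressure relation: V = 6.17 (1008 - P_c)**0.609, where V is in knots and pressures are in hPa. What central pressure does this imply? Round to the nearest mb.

972 mb

ΔP = (V / 6.17)^(1/0.609) = (55/6.17)^1.642.
55/6.17 = 8.914; 8.914^1.642 ≈ 36.31 mb.
P_c = 1008 − 36.31 = 971.69 ≈ 972 mb.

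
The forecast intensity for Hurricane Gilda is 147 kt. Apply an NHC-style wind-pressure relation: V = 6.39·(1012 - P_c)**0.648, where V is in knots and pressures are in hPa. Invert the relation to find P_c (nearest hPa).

ΔP = (V / 6.39)^(1/0.648) = (147/6.39)^1.543.
147/6.39 = 23.005; 23.005^1.543 ≈ 126.35 hPa.
P_c = 1012 − 126.35 = 885.65 ≈ 886 hPa.

886 hPa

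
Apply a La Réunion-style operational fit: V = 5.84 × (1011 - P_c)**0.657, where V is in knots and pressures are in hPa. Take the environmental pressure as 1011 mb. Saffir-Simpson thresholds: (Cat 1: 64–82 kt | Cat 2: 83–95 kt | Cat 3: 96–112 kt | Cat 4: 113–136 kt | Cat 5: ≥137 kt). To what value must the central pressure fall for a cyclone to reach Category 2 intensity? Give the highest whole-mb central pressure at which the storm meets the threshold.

Category 2 begins at V = 83 kt.
Required ΔP = (83/5.84)^(1/0.657) = 14.212^1.522 ≈ 56.81 mb.
P_c ≤ 1011 − 56.81 = 954.19, so the highest integer P_c is 954 mb.

954 mb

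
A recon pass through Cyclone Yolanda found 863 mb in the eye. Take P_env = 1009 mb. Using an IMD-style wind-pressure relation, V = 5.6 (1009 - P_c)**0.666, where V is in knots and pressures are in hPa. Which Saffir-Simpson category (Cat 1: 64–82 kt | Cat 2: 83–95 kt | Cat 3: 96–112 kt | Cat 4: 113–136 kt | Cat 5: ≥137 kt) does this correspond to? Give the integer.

ΔP = 1009 − 863 = 146 mb.
V ≈ 5.6 × 146^0.666 = 5.6 × 27.63 ≈ 155 kt.
155 kt falls in the Category 5 band.

5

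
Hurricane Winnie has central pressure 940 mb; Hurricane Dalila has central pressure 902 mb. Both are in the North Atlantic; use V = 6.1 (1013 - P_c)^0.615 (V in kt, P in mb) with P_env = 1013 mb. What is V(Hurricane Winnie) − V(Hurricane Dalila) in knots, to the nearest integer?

-25 kt

Hurricane Winnie: ΔP = 73; V ≈ 6.1 × 73^0.615 ≈ 85.36 kt.
Hurricane Dalila: ΔP = 111; V ≈ 6.1 × 111^0.615 ≈ 110.46 kt.
Difference ≈ 85.36 − 110.46 = -25.10 → -25 kt.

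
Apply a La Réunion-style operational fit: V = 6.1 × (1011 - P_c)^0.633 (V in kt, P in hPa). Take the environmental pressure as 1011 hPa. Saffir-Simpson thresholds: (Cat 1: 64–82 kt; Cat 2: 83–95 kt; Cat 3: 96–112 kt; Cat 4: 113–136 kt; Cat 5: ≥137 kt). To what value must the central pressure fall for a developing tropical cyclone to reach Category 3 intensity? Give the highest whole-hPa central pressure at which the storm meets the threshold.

Category 3 begins at V = 96 kt.
Required ΔP = (96/6.1)^(1/0.633) = 15.738^1.580 ≈ 77.79 hPa.
P_c ≤ 1011 − 77.79 = 933.21, so the highest integer P_c is 933 hPa.

933 hPa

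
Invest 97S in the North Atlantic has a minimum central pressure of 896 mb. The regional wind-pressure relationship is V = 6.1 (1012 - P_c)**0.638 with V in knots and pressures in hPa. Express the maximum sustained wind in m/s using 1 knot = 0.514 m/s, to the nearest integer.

ΔP = 1012 − 896 = 116 mb.
V ≈ 6.1 × 116^0.638 = 6.1 × 20.755 ≈ 126.606 kt.
126.606 × 0.514 ≈ 65.08 m/s → 65 m/s.

65 m/s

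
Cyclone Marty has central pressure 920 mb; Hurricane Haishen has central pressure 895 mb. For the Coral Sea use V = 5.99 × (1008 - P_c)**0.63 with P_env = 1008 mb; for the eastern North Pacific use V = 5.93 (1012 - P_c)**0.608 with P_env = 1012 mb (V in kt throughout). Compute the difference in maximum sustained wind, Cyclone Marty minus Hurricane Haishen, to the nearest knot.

-7 kt

Cyclone Marty: ΔP = 88; V ≈ 5.99 × 88^0.63 ≈ 100.57 kt.
Hurricane Haishen: ΔP = 117; V ≈ 5.93 × 117^0.608 ≈ 107.28 kt.
Difference ≈ 100.57 − 107.28 = -6.71 → -7 kt.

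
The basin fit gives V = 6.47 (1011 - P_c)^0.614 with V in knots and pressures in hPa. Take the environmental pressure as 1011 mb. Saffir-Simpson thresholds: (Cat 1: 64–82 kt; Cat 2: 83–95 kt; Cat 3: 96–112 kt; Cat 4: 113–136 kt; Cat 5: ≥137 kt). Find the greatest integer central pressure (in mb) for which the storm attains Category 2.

947 mb

Category 2 begins at V = 83 kt.
Required ΔP = (83/6.47)^(1/0.614) = 12.828^1.629 ≈ 63.80 mb.
P_c ≤ 1011 − 63.80 = 947.20, so the highest integer P_c is 947 mb.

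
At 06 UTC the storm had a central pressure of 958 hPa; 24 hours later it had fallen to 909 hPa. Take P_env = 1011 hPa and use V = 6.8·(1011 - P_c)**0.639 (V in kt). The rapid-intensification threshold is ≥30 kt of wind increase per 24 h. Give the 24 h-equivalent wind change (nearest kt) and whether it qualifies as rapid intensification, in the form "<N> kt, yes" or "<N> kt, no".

V₁: ΔP = 53, V ≈ 6.8 × 53^0.639 ≈ 85.96 kt.
V₂: ΔP = 102, V ≈ 6.8 × 102^0.639 ≈ 130.62 kt.
ΔV over 24 h = 44.66 kt → 24 h equivalent = 44.66 × 24/24 ≈ 44.66 kt.
45 kt ≥ 30 kt ⇒ rapid intensification.

45 kt, yes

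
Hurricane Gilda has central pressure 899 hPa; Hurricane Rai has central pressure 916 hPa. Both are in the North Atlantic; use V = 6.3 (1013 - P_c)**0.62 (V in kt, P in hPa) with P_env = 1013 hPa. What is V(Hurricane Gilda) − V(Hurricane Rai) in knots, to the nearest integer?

11 kt

Hurricane Gilda: ΔP = 114; V ≈ 6.3 × 114^0.62 ≈ 118.75 kt.
Hurricane Rai: ΔP = 97; V ≈ 6.3 × 97^0.62 ≈ 107.43 kt.
Difference ≈ 118.75 − 107.43 = 11.32 → 11 kt.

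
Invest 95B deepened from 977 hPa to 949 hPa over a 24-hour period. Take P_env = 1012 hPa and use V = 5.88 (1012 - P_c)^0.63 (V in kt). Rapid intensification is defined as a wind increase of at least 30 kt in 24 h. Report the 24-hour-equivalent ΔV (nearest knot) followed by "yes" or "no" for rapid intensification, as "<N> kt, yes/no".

V₁: ΔP = 35, V ≈ 5.88 × 35^0.63 ≈ 55.23 kt.
V₂: ΔP = 63, V ≈ 5.88 × 63^0.63 ≈ 79.98 kt.
ΔV over 24 h = 24.75 kt → 24 h equivalent = 24.75 × 24/24 ≈ 24.75 kt.
25 kt < 30 kt ⇒ not rapid intensification.

25 kt, no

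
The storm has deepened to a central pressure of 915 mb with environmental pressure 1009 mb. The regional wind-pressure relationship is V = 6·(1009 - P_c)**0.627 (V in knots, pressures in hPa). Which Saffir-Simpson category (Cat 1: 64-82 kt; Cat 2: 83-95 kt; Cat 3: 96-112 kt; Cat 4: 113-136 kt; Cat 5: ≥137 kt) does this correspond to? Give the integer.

3

ΔP = 1009 − 915 = 94 mb.
V ≈ 6 × 94^0.627 = 6 × 17.26 ≈ 104 kt.
104 kt falls in the Category 3 band.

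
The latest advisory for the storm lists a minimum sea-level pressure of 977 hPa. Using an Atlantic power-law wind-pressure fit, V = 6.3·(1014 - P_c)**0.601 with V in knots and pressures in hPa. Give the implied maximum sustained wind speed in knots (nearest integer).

55 kt

ΔP = 1014 − 977 = 37 hPa.
37^0.601 ≈ 8.760.
V ≈ 6.3 × 8.760 ≈ 55.2 kt.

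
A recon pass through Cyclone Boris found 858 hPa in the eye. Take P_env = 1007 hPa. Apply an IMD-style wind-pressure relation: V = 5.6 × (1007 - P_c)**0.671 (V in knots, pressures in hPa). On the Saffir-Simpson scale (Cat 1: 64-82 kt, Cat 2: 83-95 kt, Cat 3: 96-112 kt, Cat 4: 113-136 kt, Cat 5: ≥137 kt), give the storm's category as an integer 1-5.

ΔP = 1007 − 858 = 149 hPa.
V ≈ 5.6 × 149^0.671 = 5.6 × 28.72 ≈ 161 kt.
161 kt falls in the Category 5 band.

5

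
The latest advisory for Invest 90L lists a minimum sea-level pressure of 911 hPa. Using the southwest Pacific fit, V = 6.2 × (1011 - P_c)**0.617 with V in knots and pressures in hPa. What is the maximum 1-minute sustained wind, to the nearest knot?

ΔP = 1011 − 911 = 100 hPa.
100^0.617 ≈ 17.140.
V ≈ 6.2 × 17.140 ≈ 106.3 kt.

106 kt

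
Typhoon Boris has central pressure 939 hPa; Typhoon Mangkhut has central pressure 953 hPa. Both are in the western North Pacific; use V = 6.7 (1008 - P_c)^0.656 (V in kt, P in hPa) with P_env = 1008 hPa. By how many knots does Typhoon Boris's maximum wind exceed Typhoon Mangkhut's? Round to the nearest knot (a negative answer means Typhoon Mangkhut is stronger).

Typhoon Boris: ΔP = 69; V ≈ 6.7 × 69^0.656 ≈ 107.74 kt.
Typhoon Mangkhut: ΔP = 55; V ≈ 6.7 × 55^0.656 ≈ 92.84 kt.
Difference ≈ 107.74 − 92.84 = 14.90 → 15 kt.

15 kt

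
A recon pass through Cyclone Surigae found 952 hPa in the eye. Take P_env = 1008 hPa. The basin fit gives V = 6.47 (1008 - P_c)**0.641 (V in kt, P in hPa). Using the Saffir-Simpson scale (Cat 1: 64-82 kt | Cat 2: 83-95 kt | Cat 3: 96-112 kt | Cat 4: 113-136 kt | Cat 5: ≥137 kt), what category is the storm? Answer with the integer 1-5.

ΔP = 1008 − 952 = 56 hPa.
V ≈ 6.47 × 56^0.641 = 6.47 × 13.20 ≈ 85 kt.
85 kt falls in the Category 2 band.

2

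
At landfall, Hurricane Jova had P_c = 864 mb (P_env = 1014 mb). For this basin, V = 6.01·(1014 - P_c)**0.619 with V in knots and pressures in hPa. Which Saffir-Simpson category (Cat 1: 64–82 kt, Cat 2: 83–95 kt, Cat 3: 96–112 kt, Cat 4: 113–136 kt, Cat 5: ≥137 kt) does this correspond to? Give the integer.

4

ΔP = 1014 − 864 = 150 mb.
V ≈ 6.01 × 150^0.619 = 6.01 × 22.23 ≈ 134 kt.
134 kt falls in the Category 4 band.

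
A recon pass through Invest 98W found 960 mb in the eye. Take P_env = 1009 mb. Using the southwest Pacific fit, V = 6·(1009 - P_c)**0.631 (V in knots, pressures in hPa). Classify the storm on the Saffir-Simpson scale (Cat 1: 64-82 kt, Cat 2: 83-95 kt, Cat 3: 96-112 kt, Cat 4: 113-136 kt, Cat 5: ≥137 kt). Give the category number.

ΔP = 1009 − 960 = 49 mb.
V ≈ 6 × 49^0.631 = 6 × 11.66 ≈ 70 kt.
70 kt falls in the Category 1 band.

1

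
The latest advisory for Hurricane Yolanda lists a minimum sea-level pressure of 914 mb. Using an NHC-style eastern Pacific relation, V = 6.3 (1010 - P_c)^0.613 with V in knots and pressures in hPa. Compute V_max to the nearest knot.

103 kt

ΔP = 1010 − 914 = 96 mb.
96^0.613 ≈ 16.411.
V ≈ 6.3 × 16.411 ≈ 103.4 kt.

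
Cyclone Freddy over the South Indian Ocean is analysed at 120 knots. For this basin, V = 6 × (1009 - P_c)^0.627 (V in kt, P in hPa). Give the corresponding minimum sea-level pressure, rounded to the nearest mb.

890 mb

ΔP = (V / 6)^(1/0.627) = (120/6)^1.595.
120/6 = 20.000; 20.000^1.595 ≈ 118.85 mb.
P_c = 1009 − 118.85 = 890.15 ≈ 890 mb.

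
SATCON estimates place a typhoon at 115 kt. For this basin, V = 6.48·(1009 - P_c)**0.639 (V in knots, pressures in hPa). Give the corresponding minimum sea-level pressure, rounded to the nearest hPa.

919 hPa

ΔP = (V / 6.48)^(1/0.639) = (115/6.48)^1.565.
115/6.48 = 17.747; 17.747^1.565 ≈ 90.12 hPa.
P_c = 1009 − 90.12 = 918.88 ≈ 919 hPa.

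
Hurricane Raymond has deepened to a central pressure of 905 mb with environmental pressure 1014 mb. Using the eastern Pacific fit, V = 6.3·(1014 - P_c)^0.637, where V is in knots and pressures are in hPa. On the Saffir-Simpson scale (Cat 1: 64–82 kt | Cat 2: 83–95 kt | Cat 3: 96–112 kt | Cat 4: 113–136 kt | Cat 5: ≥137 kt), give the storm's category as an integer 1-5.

4

ΔP = 1014 − 905 = 109 mb.
V ≈ 6.3 × 109^0.637 = 6.3 × 19.85 ≈ 125 kt.
125 kt falls in the Category 4 band.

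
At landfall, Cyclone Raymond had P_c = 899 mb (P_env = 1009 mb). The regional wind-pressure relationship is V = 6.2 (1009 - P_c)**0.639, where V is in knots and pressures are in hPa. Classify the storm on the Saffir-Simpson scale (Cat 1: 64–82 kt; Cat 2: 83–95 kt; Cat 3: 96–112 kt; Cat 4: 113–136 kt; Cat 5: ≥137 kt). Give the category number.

ΔP = 1009 − 899 = 110 mb.
V ≈ 6.2 × 110^0.639 = 6.2 × 20.16 ≈ 125 kt.
125 kt falls in the Category 4 band.

4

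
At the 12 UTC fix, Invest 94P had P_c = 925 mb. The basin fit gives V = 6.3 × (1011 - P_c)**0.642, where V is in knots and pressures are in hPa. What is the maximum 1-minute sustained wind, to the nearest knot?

110 kt

ΔP = 1011 − 925 = 86 mb.
86^0.642 ≈ 17.456.
V ≈ 6.3 × 17.456 ≈ 110.0 kt.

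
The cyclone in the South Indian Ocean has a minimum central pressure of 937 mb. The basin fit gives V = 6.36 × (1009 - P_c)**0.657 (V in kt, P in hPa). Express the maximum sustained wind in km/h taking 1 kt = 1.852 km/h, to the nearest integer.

ΔP = 1009 − 937 = 72 mb.
V ≈ 6.36 × 72^0.657 = 6.36 × 16.606 ≈ 105.615 kt.
105.615 × 1.852 ≈ 195.60 km/h → 196 km/h.

196 km/h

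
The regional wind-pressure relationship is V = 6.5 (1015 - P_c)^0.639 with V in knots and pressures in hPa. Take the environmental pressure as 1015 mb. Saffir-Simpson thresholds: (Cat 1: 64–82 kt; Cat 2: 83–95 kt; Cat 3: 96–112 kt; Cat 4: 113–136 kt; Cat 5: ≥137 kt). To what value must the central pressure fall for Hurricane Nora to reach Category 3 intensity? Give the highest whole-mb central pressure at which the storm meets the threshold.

Category 3 begins at V = 96 kt.
Required ΔP = (96/6.5)^(1/0.639) = 14.769^1.565 ≈ 67.61 mb.
P_c ≤ 1015 − 67.61 = 947.39, so the highest integer P_c is 947 mb.

947 mb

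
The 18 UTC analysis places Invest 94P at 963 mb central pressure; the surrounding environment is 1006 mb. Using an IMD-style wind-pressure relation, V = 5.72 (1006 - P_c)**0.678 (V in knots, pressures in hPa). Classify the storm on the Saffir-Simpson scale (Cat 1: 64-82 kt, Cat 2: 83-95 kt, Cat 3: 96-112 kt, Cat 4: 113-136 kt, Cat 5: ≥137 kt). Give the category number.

ΔP = 1006 − 963 = 43 mb.
V ≈ 5.72 × 43^0.678 = 5.72 × 12.81 ≈ 73 kt.
73 kt falls in the Category 1 band.

1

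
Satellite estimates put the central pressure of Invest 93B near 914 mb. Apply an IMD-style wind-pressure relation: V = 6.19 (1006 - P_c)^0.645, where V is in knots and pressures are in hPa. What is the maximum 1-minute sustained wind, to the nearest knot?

ΔP = 1006 − 914 = 92 mb.
92^0.645 ≈ 18.477.
V ≈ 6.19 × 18.477 ≈ 114.4 kt.

114 kt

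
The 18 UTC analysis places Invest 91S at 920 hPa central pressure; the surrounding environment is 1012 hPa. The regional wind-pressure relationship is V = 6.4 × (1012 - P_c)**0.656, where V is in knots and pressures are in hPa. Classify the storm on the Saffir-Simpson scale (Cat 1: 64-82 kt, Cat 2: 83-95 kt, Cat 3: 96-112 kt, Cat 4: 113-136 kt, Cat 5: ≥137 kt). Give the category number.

ΔP = 1012 − 920 = 92 hPa.
V ≈ 6.4 × 92^0.656 = 6.4 × 19.42 ≈ 124 kt.
124 kt falls in the Category 4 band.

4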